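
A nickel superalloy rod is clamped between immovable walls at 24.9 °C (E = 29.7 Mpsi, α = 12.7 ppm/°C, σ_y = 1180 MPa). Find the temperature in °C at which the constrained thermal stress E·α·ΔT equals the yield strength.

479 °C

E = 29.7 Mpsi = 204.8 GPa.
E·α·ΔT = 1180 MPa ⇒ ΔT = 1180 / (204.8×10³ × 12.7×10⁻⁶) = 453.7 K.
T = 24.9 + 453.7 = 478.6 °C.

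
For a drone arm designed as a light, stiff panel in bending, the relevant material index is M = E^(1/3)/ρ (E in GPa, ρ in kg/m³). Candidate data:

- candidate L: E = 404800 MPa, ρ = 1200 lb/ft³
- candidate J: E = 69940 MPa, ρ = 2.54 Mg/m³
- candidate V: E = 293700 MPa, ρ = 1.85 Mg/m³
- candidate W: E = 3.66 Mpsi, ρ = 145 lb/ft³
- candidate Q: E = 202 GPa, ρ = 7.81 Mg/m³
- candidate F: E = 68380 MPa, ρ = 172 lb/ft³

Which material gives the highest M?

Convert each candidate to consistent units, then evaluate M:
  candidate L: E = 404.8 GPa, ρ = 19220 kg/m³
  candidate J: E = 69.94 GPa, ρ = 2540 kg/m³
  candidate V: E = 293.7 GPa, ρ = 1850 kg/m³
  candidate W: E = 25.23 GPa, ρ = 2323 kg/m³
  candidate Q: E = 202.0 GPa, ρ = 7810 kg/m³
  candidate F: E = 68.38 GPa, ρ = 2755 kg/m³
  candidate V: M = 3.59×10⁻³
  candidate J: M = 1.62×10⁻³
  candidate F: M = 1.48×10⁻³
  candidate W: M = 1.26×10⁻³
  candidate Q: M = 0.751×10⁻³
  candidate L: M = 0.385×10⁻³
Candidate V has the largest M.

candidate V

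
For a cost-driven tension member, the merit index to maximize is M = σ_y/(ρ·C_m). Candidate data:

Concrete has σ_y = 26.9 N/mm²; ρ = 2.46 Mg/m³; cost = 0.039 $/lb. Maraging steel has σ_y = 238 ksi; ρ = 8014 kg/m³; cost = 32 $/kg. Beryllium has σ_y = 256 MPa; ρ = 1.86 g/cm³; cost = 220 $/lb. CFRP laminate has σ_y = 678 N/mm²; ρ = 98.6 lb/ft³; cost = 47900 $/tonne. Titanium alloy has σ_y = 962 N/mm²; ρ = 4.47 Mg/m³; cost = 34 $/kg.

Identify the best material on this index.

concrete

In SI units:
  concrete: σ_y = 26.90 MPa, ρ = 2460 kg/m³, cost = 0.08598 $/kg
  maraging steel: σ_y = 1641 MPa, ρ = 8014 kg/m³, cost = 32.00 $/kg
  beryllium: σ_y = 256.0 MPa, ρ = 1860 kg/m³, cost = 485.0 $/kg
  CFRP laminate: σ_y = 678.0 MPa, ρ = 1579 kg/m³, cost = 47.90 $/kg
  titanium alloy: σ_y = 962.0 MPa, ρ = 4470 kg/m³, cost = 34.00 $/kg
  concrete: M = 127 kN·m per $
  CFRP laminate: M = 8.96 kN·m per $
  maraging steel: M = 6.40 kN·m per $
  titanium alloy: M = 6.33 kN·m per $
  beryllium: M = 0.284 kN·m per $
Highest index: concrete.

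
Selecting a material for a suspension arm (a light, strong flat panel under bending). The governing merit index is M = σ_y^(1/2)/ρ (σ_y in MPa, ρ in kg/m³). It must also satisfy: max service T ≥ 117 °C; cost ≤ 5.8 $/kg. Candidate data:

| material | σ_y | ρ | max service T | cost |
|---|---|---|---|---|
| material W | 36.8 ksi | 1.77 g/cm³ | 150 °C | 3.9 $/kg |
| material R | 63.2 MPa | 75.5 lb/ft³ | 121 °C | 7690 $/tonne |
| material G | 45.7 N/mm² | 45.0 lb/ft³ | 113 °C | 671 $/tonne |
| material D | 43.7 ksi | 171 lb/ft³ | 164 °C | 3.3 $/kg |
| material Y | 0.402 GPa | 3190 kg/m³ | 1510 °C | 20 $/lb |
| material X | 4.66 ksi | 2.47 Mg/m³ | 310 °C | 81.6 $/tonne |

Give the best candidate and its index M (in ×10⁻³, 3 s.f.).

material W, M = 9.00×10⁻³

Screen on constraints: max service T ≥ 117 °C; cost ≤ 5.8 $/kg. Survivors: material W, material D, material X.
Putting every candidate on a common basis:
  material W: σ_y = 253.7 MPa, ρ = 1770 kg/m³
  material D: σ_y = 301.3 MPa, ρ = 2739 kg/m³
  material X: σ_y = 32.13 MPa, ρ = 2470 kg/m³
  material W: M = 9.00×10⁻³
  material D: M = 6.34×10⁻³
  material X: M = 2.29×10⁻³
Highest index: material W.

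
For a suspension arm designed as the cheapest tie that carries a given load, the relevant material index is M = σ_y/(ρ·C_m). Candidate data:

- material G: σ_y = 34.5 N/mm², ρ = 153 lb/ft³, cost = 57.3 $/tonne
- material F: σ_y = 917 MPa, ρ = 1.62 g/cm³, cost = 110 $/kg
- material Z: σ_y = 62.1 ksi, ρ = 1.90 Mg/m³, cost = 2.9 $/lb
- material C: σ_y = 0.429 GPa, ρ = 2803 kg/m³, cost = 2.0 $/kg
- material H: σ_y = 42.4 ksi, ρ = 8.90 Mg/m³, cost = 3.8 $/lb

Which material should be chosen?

material G

Putting every candidate on a common basis:
  material G: σ_y = 34.50 MPa, ρ = 2451 kg/m³, cost = 0.05730 $/kg
  material F: σ_y = 917.0 MPa, ρ = 1620 kg/m³, cost = 110.0 $/kg
  material Z: σ_y = 428.2 MPa, ρ = 1900 kg/m³, cost = 6.393 $/kg
  material C: σ_y = 429.0 MPa, ρ = 2803 kg/m³, cost = 2.000 $/kg
  material H: σ_y = 292.3 MPa, ρ = 8900 kg/m³, cost = 8.377 $/kg
  material G: M = 246 kN·m per $
  material C: M = 76.5 kN·m per $
  material Z: M = 35.2 kN·m per $
  material F: M = 5.15 kN·m per $
  material H: M = 3.92 kN·m per $
The maximum is for material G.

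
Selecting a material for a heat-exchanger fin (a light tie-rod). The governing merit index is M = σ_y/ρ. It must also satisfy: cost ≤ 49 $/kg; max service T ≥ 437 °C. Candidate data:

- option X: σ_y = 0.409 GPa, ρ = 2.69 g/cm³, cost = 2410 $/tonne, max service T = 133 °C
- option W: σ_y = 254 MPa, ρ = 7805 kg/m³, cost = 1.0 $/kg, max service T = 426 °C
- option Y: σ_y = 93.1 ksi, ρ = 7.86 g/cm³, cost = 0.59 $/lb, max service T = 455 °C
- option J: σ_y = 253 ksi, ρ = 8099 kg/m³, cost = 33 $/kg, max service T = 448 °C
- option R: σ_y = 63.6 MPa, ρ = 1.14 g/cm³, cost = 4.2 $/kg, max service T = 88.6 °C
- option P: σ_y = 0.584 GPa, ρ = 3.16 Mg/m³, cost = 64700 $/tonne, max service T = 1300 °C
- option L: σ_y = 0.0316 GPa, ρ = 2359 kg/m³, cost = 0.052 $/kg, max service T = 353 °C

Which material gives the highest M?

Screen on constraints: cost ≤ 49 $/kg; max service T ≥ 437 °C. Survivors: option Y, option J.
After converting to SI:
  option Y: σ_y = 641.9 MPa, ρ = 7860 kg/m³
  option J: σ_y = 1744 MPa, ρ = 8099 kg/m³
  option J: M = 215 kN·m/kg
  option Y: M = 81.7 kN·m/kg
The maximum is for option J.

option J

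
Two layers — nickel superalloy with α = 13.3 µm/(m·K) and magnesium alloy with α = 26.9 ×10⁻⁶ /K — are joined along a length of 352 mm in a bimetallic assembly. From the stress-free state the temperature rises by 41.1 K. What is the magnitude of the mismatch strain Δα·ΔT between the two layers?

5.59×10⁻⁴

Δα = |13.3 − 26.9|×10⁻⁶/K = 13.6×10⁻⁶/K.
Mismatch strain = Δα·ΔT = 13.6×10⁻⁶ × 41.1 = 5.59×10⁻⁴.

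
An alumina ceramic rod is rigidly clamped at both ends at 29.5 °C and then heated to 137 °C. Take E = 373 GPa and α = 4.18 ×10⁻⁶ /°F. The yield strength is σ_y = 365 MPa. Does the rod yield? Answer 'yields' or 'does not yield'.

α = 4.18×10⁻⁶/°F × 9/5 = 7.52×10⁻⁶/K.
ΔT = 107.5 K. Constrained thermal stress σ = E·α·ΔT = 373.0×10³ MPa × 7.52×10⁻⁶ × 107.5 = 302 MPa (compressive).
Compare to σ_y = 365 MPa: σ < σ_y, so it does not yield.

does not yield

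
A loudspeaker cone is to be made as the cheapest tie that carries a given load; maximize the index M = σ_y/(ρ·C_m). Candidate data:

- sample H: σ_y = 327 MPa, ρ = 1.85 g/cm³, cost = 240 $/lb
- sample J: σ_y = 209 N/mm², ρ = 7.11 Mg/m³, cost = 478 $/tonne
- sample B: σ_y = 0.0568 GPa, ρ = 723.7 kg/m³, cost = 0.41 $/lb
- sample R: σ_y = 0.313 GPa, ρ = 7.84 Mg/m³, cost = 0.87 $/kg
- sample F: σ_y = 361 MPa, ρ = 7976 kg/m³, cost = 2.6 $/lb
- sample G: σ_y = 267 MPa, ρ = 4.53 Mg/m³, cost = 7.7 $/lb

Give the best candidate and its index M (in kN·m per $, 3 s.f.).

sample B, M = 86.8 kN·m per $

After converting to SI:
  sample H: σ_y = 327.0 MPa, ρ = 1850 kg/m³, cost = 529.1 $/kg
  sample J: σ_y = 209.0 MPa, ρ = 7110 kg/m³, cost = 0.4780 $/kg
  sample B: σ_y = 56.80 MPa, ρ = 723.7 kg/m³, cost = 0.9039 $/kg
  sample R: σ_y = 313.0 MPa, ρ = 7840 kg/m³, cost = 0.8700 $/kg
  sample F: σ_y = 361.0 MPa, ρ = 7976 kg/m³, cost = 5.732 $/kg
  sample G: σ_y = 267.0 MPa, ρ = 4530 kg/m³, cost = 16.98 $/kg
  sample B: M = 86.8 kN·m per $
  sample J: M = 61.5 kN·m per $
  sample R: M = 45.9 kN·m per $
  sample F: M = 7.90 kN·m per $
  sample G: M = 3.47 kN·m per $
  sample H: M = 0.334 kN·m per $
The maximum is for sample B.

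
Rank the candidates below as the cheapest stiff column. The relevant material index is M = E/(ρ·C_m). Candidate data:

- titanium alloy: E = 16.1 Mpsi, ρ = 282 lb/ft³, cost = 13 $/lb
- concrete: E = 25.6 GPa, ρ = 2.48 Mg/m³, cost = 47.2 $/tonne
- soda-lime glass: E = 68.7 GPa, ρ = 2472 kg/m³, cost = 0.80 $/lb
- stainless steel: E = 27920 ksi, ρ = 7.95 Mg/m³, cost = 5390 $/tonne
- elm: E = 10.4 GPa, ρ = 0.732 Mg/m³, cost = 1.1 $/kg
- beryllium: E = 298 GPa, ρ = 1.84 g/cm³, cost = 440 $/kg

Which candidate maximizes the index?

After converting to SI:
  titanium alloy: E = 111.0 GPa, ρ = 4517 kg/m³, cost = 28.66 $/kg
  concrete: E = 25.60 GPa, ρ = 2480 kg/m³, cost = 0.04720 $/kg
  soda-lime glass: E = 68.70 GPa, ρ = 2472 kg/m³, cost = 1.764 $/kg
  stainless steel: E = 192.5 GPa, ρ = 7950 kg/m³, cost = 5.390 $/kg
  elm: E = 10.40 GPa, ρ = 732.0 kg/m³, cost = 1.100 $/kg
  beryllium: E = 298.0 GPa, ρ = 1840 kg/m³, cost = 440.0 $/kg
  concrete: M = 219 MN·m per $
  soda-lime glass: M = 15.8 MN·m per $
  elm: M = 12.9 MN·m per $
  stainless steel: M = 4.49 MN·m per $
  titanium alloy: M = 0.857 MN·m per $
  beryllium: M = 0.368 MN·m per $
Highest index: concrete.

concrete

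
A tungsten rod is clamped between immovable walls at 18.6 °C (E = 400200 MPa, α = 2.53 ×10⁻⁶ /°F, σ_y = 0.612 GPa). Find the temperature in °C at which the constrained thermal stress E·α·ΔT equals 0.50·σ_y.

187 °C

E = 400200 MPa = 400.2 GPa.
α = 2.53×10⁻⁶/°F × 9/5 = 4.55×10⁻⁶/K.
σ_y = 0.612 GPa = 612.0 MPa.
E·α·ΔT = 306.0 MPa ⇒ ΔT = 306.0 / (400.2×10³ × 4.55×10⁻⁶) = 167.9 K.
T = 18.6 + 167.9 = 186.5 °C.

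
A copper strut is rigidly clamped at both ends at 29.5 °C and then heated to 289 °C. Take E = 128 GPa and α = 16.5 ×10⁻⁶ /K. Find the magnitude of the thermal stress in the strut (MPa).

548 MPa

ΔT = 259.5 K. Constrained thermal stress σ = E·α·ΔT = 128.0×10³ MPa × 16.5×10⁻⁶ × 259.5 = 548 MPa (compressive).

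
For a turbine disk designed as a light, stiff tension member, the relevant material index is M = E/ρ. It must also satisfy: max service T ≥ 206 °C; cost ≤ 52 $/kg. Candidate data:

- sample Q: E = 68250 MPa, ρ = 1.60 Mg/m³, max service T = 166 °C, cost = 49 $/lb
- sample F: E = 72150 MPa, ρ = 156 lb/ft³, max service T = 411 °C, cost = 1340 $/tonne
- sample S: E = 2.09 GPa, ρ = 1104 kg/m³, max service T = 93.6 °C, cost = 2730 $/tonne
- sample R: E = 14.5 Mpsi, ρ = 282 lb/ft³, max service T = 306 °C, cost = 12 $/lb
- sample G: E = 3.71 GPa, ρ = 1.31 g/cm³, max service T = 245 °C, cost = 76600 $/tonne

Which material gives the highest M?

Screen on constraints: max service T ≥ 206 °C; cost ≤ 52 $/kg. Survivors: sample F, sample R.
After converting to SI:
  sample F: E = 72.15 GPa, ρ = 2499 kg/m³
  sample R: E = 99.97 GPa, ρ = 4517 kg/m³
  sample F: M = 28.9 MN·m/kg
  sample R: M = 22.1 MN·m/kg
The maximum is for sample F.

sample F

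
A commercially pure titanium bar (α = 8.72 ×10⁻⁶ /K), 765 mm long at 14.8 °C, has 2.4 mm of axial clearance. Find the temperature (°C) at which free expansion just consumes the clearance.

α·L₀·ΔT = 2.4 mm ⇒ ΔT = 2.4 / (8.72×10⁻⁶ × 765.0) = 359.8 K.
T = 14.8 + 359.8 = 374.6 °C.

375 °C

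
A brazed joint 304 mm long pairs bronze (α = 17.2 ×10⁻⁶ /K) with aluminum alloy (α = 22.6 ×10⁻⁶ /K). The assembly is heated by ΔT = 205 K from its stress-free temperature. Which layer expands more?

α(bronze) = 17.2×10⁻⁶/K vs α(aluminum alloy) = 22.6×10⁻⁶/K.
Higher α expands more for the same ΔT: aluminum alloy.

aluminum alloy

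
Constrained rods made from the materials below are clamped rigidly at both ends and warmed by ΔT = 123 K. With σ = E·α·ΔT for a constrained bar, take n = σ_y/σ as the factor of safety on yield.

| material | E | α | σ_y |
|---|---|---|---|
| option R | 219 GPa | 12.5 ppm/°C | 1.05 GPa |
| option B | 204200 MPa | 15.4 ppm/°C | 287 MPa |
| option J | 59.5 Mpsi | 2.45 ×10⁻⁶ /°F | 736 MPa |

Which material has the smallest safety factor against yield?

option B

Converting E to GPa, α to ×10⁻⁶/K, σ_y to MPa, then σ and n for each:
  option R: E = 219.0, α = 12.5, σ_y = 1050 → σ = 337 MPa, n = 3.12
  option B: E = 204.2, α = 15.4, σ_y = 287.0 → σ = 387 MPa, n = 0.742
  option J: E = 410.2, α = 4.41, σ_y = 736.0 → σ = 223 MPa, n = 3.31
The minimum is option B at n = 0.742.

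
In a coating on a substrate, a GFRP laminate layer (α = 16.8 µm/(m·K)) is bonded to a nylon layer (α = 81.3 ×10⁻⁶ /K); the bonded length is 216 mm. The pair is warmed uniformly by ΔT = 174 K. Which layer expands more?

α(GFRP laminate) = 16.8×10⁻⁶/K vs α(nylon) = 81.3×10⁻⁶/K.
Higher α expands more for the same ΔT: nylon.

nylon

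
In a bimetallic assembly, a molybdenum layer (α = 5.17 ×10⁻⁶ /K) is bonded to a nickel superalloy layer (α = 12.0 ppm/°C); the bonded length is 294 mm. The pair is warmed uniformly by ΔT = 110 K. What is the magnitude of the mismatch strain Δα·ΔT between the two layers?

Δα = |5.17 − 12.0|×10⁻⁶/K = 6.83×10⁻⁶/K.
Mismatch strain = Δα·ΔT = 6.83×10⁻⁶ × 110.0 = 7.51×10⁻⁴.

7.51×10⁻⁴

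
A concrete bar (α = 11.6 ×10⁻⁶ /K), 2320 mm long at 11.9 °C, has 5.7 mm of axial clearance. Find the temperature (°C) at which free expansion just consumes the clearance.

α·L₀·ΔT = 5.7 mm ⇒ ΔT = 5.7 / (11.6×10⁻⁶ × 2320.0) = 211.8 K.
T = 11.9 + 211.8 = 223.7 °C.

224 °C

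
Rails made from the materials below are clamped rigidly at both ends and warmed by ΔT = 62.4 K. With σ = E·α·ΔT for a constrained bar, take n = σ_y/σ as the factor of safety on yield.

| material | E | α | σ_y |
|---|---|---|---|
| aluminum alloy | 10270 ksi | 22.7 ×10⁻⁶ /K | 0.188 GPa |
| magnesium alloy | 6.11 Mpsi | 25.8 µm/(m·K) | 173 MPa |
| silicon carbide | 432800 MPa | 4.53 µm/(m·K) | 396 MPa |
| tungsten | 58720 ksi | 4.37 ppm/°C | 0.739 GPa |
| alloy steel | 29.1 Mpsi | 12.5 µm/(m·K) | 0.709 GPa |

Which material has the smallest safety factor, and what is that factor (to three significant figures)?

Per material, after unit conversion:
  aluminum alloy: E = 70.81, α = 22.7, σ_y = 188.0 → σ = 100 MPa, n = 1.87
  magnesium alloy: E = 42.13, α = 25.8, σ_y = 173.0 → σ = 67.8 MPa, n = 2.55
  silicon carbide: E = 432.8, α = 4.53, σ_y = 396.0 → σ = 122 MPa, n = 3.24
  tungsten: E = 404.9, α = 4.37, σ_y = 739.0 → σ = 110 MPa, n = 6.69
  alloy steel: E = 200.6, α = 12.5, σ_y = 709.0 → σ = 156 MPa, n = 4.53
Aluminum alloy has the lowest safety factor, n = 1.87.

aluminum alloy, n = 1.87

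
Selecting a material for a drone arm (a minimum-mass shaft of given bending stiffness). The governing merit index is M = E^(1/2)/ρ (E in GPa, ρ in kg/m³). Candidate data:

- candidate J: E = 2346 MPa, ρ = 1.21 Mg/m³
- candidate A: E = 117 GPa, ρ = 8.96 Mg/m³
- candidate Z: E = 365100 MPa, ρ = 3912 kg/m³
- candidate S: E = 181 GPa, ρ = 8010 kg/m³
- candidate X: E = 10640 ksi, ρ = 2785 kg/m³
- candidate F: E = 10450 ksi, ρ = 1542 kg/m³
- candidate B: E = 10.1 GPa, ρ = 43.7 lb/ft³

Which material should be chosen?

In SI units:
  candidate J: E = 2.346 GPa, ρ = 1210 kg/m³
  candidate A: E = 117.0 GPa, ρ = 8960 kg/m³
  candidate Z: E = 365.1 GPa, ρ = 3912 kg/m³
  candidate S: E = 181.0 GPa, ρ = 8010 kg/m³
  candidate X: E = 73.36 GPa, ρ = 2785 kg/m³
  candidate F: E = 72.05 GPa, ρ = 1542 kg/m³
  candidate B: E = 10.10 GPa, ρ = 700.0 kg/m³
  candidate F: M = 5.50×10⁻³
  candidate Z: M = 4.88×10⁻³
  candidate B: M = 4.54×10⁻³
  candidate X: M = 3.08×10⁻³
  candidate S: M = 1.68×10⁻³
  candidate J: M = 1.27×10⁻³
  candidate A: M = 1.21×10⁻³
Highest index: candidate F.

candidate F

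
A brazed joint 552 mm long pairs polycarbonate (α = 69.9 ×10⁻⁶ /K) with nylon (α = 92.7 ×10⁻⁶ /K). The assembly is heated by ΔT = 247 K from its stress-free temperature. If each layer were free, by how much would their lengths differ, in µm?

3110 µm

Δα = |69.9 − 92.7|×10⁻⁶/K = 22.8×10⁻⁶/K.
ΔL_mismatch = Δα·L·ΔT = 22.8×10⁻⁶ × 552.0 mm × 247.0 K = 3110 µm.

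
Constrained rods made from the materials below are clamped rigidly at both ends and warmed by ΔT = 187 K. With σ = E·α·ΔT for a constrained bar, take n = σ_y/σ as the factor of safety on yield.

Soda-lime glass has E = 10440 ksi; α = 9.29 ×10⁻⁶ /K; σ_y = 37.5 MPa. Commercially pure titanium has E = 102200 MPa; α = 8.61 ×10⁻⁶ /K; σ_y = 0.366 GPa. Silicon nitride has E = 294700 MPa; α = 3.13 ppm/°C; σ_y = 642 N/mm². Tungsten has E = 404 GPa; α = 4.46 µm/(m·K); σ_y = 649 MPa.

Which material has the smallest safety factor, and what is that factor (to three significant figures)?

In consistent units (E in GPa, α in ×10⁻⁶/K, σ_y in MPa):
  soda-lime glass: E = 71.98, α = 9.29, σ_y = 37.50 → σ = 125 MPa, n = 0.300
  commercially pure titanium: E = 102.2, α = 8.61, σ_y = 366.0 → σ = 165 MPa, n = 2.22
  silicon nitride: E = 294.7, α = 3.13, σ_y = 642.0 → σ = 172 MPa, n = 3.72
  tungsten: E = 404.0, α = 4.46, σ_y = 649.0 → σ = 337 MPa, n = 1.93
Smallest n: soda-lime glass with n = 0.300.

soda-lime glass, n = 0.300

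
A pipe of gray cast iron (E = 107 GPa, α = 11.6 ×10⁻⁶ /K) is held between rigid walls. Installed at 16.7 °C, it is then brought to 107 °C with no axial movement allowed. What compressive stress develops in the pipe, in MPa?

ΔT = 90.30 K. Constrained thermal stress σ = E·α·ΔT = 107.0×10³ MPa × 11.6×10⁻⁶ × 90.30 = 112 MPa (compressive).

112 MPa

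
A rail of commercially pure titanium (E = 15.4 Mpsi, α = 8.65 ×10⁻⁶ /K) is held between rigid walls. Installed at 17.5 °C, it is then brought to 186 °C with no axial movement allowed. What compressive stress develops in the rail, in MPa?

155 MPa

E = 15.4 Mpsi = 106.2 GPa.
ΔT = 168.5 K. Constrained thermal stress σ = E·α·ΔT = 106.2×10³ MPa × 8.65×10⁻⁶ × 168.5 = 155 MPa (compressive).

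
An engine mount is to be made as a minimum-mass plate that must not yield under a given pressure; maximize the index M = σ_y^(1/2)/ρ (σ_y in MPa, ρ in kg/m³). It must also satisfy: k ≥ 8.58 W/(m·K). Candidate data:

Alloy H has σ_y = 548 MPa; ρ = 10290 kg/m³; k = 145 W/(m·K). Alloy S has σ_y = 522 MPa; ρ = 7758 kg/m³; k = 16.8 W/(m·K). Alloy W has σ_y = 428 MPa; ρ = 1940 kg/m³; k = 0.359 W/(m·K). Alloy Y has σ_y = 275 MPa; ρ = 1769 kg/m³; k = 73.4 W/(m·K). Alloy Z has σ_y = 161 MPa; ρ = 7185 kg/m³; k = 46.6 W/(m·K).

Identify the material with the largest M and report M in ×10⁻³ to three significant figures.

Screen on constraints: k ≥ 8.58 W/(m·K). Survivors: alloy H, alloy S, alloy Y, alloy Z.
Evaluate M for each candidate:
  alloy Y: M = 9.37×10⁻³
  alloy S: M = 2.95×10⁻³
  alloy H: M = 2.27×10⁻³
  alloy Z: M = 1.77×10⁻³
The maximum is for alloy Y.

alloy Y, M = 9.37×10⁻³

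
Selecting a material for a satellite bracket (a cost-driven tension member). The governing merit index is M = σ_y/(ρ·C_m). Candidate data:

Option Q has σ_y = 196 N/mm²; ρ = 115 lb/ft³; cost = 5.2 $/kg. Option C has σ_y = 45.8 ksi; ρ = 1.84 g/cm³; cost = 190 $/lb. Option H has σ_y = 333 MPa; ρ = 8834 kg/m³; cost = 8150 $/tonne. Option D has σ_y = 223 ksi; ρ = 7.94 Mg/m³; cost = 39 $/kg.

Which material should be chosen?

In SI units:
  option Q: σ_y = 196.0 MPa, ρ = 1842 kg/m³, cost = 5.200 $/kg
  option C: σ_y = 315.8 MPa, ρ = 1840 kg/m³, cost = 418.9 $/kg
  option H: σ_y = 333.0 MPa, ρ = 8834 kg/m³, cost = 8.150 $/kg
  option D: σ_y = 1538 MPa, ρ = 7940 kg/m³, cost = 39.00 $/kg
  option Q: M = 20.5 kN·m per $
  option D: M = 4.97 kN·m per $
  option H: M = 4.63 kN·m per $
  option C: M = 0.410 kN·m per $
Option Q has the largest M.

option Q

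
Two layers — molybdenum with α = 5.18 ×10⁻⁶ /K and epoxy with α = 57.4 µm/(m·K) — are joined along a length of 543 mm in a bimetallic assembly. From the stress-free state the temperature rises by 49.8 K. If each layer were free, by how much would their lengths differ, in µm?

1410 µm

Δα = |5.18 − 57.4|×10⁻⁶/K = 52.2×10⁻⁶/K.
ΔL_mismatch = Δα·L·ΔT = 52.2×10⁻⁶ × 543.0 mm × 49.8 K = 1410 µm.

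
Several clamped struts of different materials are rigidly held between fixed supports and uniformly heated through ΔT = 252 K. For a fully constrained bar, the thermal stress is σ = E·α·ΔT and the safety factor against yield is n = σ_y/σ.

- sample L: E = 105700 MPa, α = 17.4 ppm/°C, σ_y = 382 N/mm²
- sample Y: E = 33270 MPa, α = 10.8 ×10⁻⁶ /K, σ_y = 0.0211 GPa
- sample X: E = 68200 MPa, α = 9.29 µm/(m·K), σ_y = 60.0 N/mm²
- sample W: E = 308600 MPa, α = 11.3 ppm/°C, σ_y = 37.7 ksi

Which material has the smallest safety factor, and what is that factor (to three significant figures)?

In consistent units (E in GPa, α in ×10⁻⁶/K, σ_y in MPa):
  sample L: E = 105.7, α = 17.4, σ_y = 382.0 → σ = 463 MPa, n = 0.824
  sample Y: E = 33.27, α = 10.8, σ_y = 21.10 → σ = 90.5 MPa, n = 0.233
  sample X: E = 68.20, α = 9.29, σ_y = 60.00 → σ = 160 MPa, n = 0.376
  sample W: E = 308.6, α = 11.3, σ_y = 259.9 → σ = 879 MPa, n = 0.296
The minimum is sample Y at n = 0.233.

sample Y, n = 0.233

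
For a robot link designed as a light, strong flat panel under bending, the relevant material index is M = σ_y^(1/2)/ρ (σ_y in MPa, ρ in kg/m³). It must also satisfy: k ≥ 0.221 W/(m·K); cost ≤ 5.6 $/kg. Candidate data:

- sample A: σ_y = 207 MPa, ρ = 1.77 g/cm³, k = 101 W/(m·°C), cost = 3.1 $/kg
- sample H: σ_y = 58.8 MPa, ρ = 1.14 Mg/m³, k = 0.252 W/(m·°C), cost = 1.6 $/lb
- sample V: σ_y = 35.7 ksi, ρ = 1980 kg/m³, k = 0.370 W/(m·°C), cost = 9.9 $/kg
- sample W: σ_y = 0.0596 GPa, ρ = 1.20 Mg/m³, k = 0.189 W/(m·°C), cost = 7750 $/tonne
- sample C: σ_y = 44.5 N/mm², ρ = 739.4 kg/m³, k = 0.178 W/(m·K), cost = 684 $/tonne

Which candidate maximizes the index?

Screen on constraints: k ≥ 0.221 W/(m·K); cost ≤ 5.6 $/kg. Survivors: sample A, sample H.
Putting every candidate on a common basis:
  sample A: σ_y = 207.0 MPa, ρ = 1770 kg/m³
  sample H: σ_y = 58.80 MPa, ρ = 1140 kg/m³
  sample A: M = 8.13×10⁻³
  sample H: M = 6.73×10⁻³
Highest index: sample A.

sample A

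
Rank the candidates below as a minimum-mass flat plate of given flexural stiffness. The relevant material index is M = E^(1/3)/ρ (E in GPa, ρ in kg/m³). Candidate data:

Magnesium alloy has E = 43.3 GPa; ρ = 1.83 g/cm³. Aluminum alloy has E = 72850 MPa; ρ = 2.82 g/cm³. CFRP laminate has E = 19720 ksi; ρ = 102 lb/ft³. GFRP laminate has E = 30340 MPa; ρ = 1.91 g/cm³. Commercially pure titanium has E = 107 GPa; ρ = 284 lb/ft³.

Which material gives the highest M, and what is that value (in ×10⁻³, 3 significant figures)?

Putting every candidate on a common basis:
  magnesium alloy: E = 43.30 GPa, ρ = 1830 kg/m³
  aluminum alloy: E = 72.85 GPa, ρ = 2820 kg/m³
  CFRP laminate: E = 136.0 GPa, ρ = 1634 kg/m³
  GFRP laminate: E = 30.34 GPa, ρ = 1910 kg/m³
  commercially pure titanium: E = 107.0 GPa, ρ = 4549 kg/m³
  CFRP laminate: M = 3.15×10⁻³
  magnesium alloy: M = 1.92×10⁻³
  GFRP laminate: M = 1.63×10⁻³
  aluminum alloy: M = 1.48×10⁻³
  commercially pure titanium: M = 1.04×10⁻³
CFRP laminate has the largest M.

CFRP laminate, M = 3.15×10⁻³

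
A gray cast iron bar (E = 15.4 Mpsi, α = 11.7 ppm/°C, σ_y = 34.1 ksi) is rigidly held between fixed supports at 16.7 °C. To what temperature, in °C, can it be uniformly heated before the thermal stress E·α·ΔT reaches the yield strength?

206 °C

E = 15.4 Mpsi = 106.2 GPa.
σ_y = 34.1 ksi = 235.1 MPa.
E·α·ΔT = 235.1 MPa ⇒ ΔT = 235.1 / (106.2×10³ × 11.7×10⁻⁶) = 189.3 K.
T = 16.7 + 189.3 = 206.0 °C.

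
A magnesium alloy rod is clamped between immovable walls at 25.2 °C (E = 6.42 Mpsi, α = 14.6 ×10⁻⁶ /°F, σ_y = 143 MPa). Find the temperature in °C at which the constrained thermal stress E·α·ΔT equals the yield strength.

148 °C

E = 6.42 Mpsi = 44.26 GPa.
α = 14.6×10⁻⁶/°F × 9/5 = 26.3×10⁻⁶/K.
E·α·ΔT = 143.0 MPa ⇒ ΔT = 143.0 / (44.26×10³ × 26.3×10⁻⁶) = 122.9 K.
T = 25.2 + 122.9 = 148.1 °C.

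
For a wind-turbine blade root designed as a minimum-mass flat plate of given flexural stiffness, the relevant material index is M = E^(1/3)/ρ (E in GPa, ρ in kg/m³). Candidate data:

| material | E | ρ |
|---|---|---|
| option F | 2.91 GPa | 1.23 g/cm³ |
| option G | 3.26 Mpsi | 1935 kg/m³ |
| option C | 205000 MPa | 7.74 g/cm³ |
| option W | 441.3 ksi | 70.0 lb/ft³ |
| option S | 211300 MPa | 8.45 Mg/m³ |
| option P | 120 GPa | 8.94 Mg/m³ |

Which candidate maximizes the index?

option G

After converting to SI:
  option F: E = 2.910 GPa, ρ = 1230 kg/m³
  option G: E = 22.48 GPa, ρ = 1935 kg/m³
  option C: E = 205.0 GPa, ρ = 7740 kg/m³
  option W: E = 3.043 GPa, ρ = 1121 kg/m³
  option S: E = 211.3 GPa, ρ = 8450 kg/m³
  option P: E = 120.0 GPa, ρ = 8940 kg/m³
  option G: M = 1.46×10⁻³
  option W: M = 1.29×10⁻³
  option F: M = 1.16×10⁻³
  option C: M = 0.762×10⁻³
  option S: M = 0.705×10⁻³
  option P: M = 0.552×10⁻³
Highest index: option G.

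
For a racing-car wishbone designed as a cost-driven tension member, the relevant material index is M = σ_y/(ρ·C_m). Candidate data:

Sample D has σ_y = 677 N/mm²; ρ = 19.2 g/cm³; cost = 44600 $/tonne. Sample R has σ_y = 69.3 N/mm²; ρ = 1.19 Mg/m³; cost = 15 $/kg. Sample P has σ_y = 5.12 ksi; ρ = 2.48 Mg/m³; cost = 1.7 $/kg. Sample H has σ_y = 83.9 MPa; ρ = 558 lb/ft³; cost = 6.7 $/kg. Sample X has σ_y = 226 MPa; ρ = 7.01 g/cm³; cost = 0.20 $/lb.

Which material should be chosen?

Convert each candidate to consistent units, then evaluate M:
  sample D: σ_y = 677.0 MPa, ρ = 19200 kg/m³, cost = 44.60 $/kg
  sample R: σ_y = 69.30 MPa, ρ = 1190 kg/m³, cost = 15.00 $/kg
  sample P: σ_y = 35.30 MPa, ρ = 2480 kg/m³, cost = 1.700 $/kg
  sample H: σ_y = 83.90 MPa, ρ = 8938 kg/m³, cost = 6.700 $/kg
  sample X: σ_y = 226.0 MPa, ρ = 7010 kg/m³, cost = 0.4409 $/kg
  sample X: M = 73.1 kN·m per $
  sample P: M = 8.37 kN·m per $
  sample R: M = 3.88 kN·m per $
  sample H: M = 1.40 kN·m per $
  sample D: M = 0.791 kN·m per $
Sample X ranks first.

sample X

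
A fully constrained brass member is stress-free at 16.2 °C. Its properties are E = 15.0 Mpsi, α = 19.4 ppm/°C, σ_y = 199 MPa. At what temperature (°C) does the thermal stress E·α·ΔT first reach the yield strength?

115 °C

E = 15.0 Mpsi = 103.4 GPa.
E·α·ΔT = 199.0 MPa ⇒ ΔT = 199.0 / (103.4×10³ × 19.4×10⁻⁶) = 99.18 K.
T = 16.2 + 99.18 = 115.4 °C.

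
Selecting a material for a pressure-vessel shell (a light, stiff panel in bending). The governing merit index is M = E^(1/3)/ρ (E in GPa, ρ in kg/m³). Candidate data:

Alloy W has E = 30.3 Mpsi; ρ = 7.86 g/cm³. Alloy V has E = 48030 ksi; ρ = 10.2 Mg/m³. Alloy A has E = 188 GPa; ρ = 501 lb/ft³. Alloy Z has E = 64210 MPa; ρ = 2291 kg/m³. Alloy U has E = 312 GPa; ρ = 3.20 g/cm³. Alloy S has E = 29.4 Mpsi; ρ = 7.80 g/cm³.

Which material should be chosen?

In SI units:
  alloy W: E = 208.9 GPa, ρ = 7860 kg/m³
  alloy V: E = 331.2 GPa, ρ = 10200 kg/m³
  alloy A: E = 188.0 GPa, ρ = 8025 kg/m³
  alloy Z: E = 64.21 GPa, ρ = 2291 kg/m³
  alloy U: E = 312.0 GPa, ρ = 3200 kg/m³
  alloy S: E = 202.7 GPa, ρ = 7800 kg/m³
  alloy U: M = 2.12×10⁻³
  alloy Z: M = 1.75×10⁻³
  alloy W: M = 0.755×10⁻³
  alloy S: M = 0.753×10⁻³
  alloy A: M = 0.714×10⁻³
  alloy V: M = 0.678×10⁻³
The maximum is for alloy U.

alloy U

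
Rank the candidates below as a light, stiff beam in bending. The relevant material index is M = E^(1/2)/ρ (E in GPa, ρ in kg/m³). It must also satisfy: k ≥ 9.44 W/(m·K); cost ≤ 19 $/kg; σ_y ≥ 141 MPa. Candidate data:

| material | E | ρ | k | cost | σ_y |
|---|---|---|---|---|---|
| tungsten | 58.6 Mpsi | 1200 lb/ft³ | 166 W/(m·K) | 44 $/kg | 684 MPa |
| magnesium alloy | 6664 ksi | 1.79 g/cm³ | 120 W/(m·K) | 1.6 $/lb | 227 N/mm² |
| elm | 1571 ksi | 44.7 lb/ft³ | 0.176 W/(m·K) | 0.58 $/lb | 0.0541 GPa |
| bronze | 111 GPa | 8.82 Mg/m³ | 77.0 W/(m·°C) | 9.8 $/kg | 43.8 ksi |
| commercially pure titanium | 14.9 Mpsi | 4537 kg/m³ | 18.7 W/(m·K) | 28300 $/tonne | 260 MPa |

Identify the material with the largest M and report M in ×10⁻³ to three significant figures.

magnesium alloy, M = 3.79×10⁻³

Screen on constraints: k ≥ 9.44 W/(m·K); cost ≤ 19 $/kg; σ_y ≥ 141 MPa. Survivors: magnesium alloy, bronze.
Normalizing units and computing the index:
  magnesium alloy: E = 45.95 GPa, ρ = 1790 kg/m³
  bronze: E = 111.0 GPa, ρ = 8820 kg/m³
  magnesium alloy: M = 3.79×10⁻³
  bronze: M = 1.19×10⁻³
Magnesium alloy has the largest M.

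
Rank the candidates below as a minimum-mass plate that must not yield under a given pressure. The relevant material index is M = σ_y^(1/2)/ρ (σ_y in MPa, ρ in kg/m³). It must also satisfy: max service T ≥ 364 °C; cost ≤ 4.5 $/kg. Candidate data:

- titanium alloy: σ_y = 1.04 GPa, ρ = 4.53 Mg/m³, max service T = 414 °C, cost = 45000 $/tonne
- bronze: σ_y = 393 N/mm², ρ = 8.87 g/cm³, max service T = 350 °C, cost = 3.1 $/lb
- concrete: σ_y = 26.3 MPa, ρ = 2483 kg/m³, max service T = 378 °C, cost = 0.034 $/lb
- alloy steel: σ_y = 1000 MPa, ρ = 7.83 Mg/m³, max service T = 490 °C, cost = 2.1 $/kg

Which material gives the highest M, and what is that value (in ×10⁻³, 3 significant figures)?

Screen on constraints: max service T ≥ 364 °C; cost ≤ 4.5 $/kg. Survivors: concrete, alloy steel.
Convert each candidate to consistent units, then evaluate M:
  concrete: σ_y = 26.30 MPa, ρ = 2483 kg/m³
  alloy steel: σ_y = 1000 MPa, ρ = 7830 kg/m³
  alloy steel: M = 4.04×10⁻³
  concrete: M = 2.07×10⁻³
Alloy steel ranks first.

alloy steel, M = 4.04×10⁻³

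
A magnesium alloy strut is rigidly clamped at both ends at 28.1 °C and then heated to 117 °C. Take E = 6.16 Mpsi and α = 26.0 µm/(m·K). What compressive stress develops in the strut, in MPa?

E = 6.16 Mpsi = 42.47 GPa.
ΔT = 88.90 K. Constrained thermal stress σ = E·α·ΔT = 42.47×10³ MPa × 26.0×10⁻⁶ × 88.90 = 98.2 MPa (compressive).

98.2 MPa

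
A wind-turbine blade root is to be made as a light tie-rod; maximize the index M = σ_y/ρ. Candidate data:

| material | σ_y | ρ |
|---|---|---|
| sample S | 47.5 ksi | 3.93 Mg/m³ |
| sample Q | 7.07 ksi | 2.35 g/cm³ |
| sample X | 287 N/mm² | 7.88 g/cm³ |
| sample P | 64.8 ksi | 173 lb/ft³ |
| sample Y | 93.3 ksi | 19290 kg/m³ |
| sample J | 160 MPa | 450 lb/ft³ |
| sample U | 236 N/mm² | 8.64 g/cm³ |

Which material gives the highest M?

sample P

In SI units:
  sample S: σ_y = 327.5 MPa, ρ = 3930 kg/m³
  sample Q: σ_y = 48.75 MPa, ρ = 2350 kg/m³
  sample X: σ_y = 287.0 MPa, ρ = 7880 kg/m³
  sample P: σ_y = 446.8 MPa, ρ = 2771 kg/m³
  sample Y: σ_y = 643.3 MPa, ρ = 19290 kg/m³
  sample J: σ_y = 160.0 MPa, ρ = 7208 kg/m³
  sample U: σ_y = 236.0 MPa, ρ = 8640 kg/m³
  sample P: M = 161 kN·m/kg
  sample S: M = 83.3 kN·m/kg
  sample X: M = 36.4 kN·m/kg
  sample Y: M = 33.3 kN·m/kg
  sample U: M = 27.3 kN·m/kg
  sample J: M = 22.2 kN·m/kg
  sample Q: M = 20.7 kN·m/kg
Sample P ranks first.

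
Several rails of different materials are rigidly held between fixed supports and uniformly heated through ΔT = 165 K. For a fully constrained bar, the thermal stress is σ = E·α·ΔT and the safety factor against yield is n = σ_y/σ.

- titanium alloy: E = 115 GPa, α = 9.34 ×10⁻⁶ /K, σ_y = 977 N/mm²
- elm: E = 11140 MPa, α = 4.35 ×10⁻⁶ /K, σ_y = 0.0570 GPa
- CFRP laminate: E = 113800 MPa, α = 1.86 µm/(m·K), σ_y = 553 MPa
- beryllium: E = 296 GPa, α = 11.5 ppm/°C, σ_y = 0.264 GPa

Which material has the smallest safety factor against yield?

In consistent units (E in GPa, α in ×10⁻⁶/K, σ_y in MPa):
  titanium alloy: E = 115.0, α = 9.34, σ_y = 977.0 → σ = 177 MPa, n = 5.51
  elm: E = 11.14, α = 4.35, σ_y = 57.00 → σ = 8.00 MPa, n = 7.13
  CFRP laminate: E = 113.8, α = 1.86, σ_y = 553.0 → σ = 34.9 MPa, n = 15.8
  beryllium: E = 296.0, α = 11.5, σ_y = 264.0 → σ = 562 MPa, n = 0.470
Beryllium has the lowest safety factor, n = 0.470.

beryllium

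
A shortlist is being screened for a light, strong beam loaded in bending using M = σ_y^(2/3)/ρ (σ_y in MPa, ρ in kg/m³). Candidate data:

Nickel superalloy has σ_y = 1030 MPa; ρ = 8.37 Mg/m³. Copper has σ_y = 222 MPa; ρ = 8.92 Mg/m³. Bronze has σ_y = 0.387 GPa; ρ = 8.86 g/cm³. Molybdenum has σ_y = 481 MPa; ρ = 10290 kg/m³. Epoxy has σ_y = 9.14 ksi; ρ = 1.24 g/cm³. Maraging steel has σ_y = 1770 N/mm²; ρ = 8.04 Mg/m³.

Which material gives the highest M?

After converting to SI:
  nickel superalloy: σ_y = 1030 MPa, ρ = 8370 kg/m³
  copper: σ_y = 222.0 MPa, ρ = 8920 kg/m³
  bronze: σ_y = 387.0 MPa, ρ = 8860 kg/m³
  molybdenum: σ_y = 481.0 MPa, ρ = 10290 kg/m³
  epoxy: σ_y = 63.02 MPa, ρ = 1240 kg/m³
  maraging steel: σ_y = 1770 MPa, ρ = 8040 kg/m³
  maraging steel: M = 18.2×10⁻³
  epoxy: M = 12.8×10⁻³
  nickel superalloy: M = 12.2×10⁻³
  bronze: M = 5.99×10⁻³
  molybdenum: M = 5.97×10⁻³
  copper: M = 4.11×10⁻³
Maraging steel ranks first.

maraging steel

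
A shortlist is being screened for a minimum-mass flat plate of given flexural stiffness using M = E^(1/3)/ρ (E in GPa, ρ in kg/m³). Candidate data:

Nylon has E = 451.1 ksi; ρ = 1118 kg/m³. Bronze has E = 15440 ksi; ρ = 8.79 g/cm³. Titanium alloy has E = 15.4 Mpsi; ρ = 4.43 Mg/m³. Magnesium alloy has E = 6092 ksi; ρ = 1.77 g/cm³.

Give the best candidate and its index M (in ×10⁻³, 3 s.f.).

After converting to SI:
  nylon: E = 3.110 GPa, ρ = 1118 kg/m³
  bronze: E = 106.5 GPa, ρ = 8790 kg/m³
  titanium alloy: E = 106.2 GPa, ρ = 4430 kg/m³
  magnesium alloy: E = 42.00 GPa, ρ = 1770 kg/m³
  magnesium alloy: M = 1.96×10⁻³
  nylon: M = 1.31×10⁻³
  titanium alloy: M = 1.07×10⁻³
  bronze: M = 0.539×10⁻³
Magnesium alloy has the largest M.

magnesium alloy, M = 1.96×10⁻³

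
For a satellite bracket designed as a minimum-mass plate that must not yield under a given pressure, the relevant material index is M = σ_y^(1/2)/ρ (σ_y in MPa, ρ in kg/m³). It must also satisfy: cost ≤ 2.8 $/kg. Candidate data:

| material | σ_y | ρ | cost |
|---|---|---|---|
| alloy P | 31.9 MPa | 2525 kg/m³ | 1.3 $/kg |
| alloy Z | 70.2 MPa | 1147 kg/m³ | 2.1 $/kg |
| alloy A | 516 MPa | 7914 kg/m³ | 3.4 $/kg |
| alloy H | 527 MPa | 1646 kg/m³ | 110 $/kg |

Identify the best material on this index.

alloy Z

Screen on constraints: cost ≤ 2.8 $/kg. Survivors: alloy P, alloy Z.
Per-candidate index values:
  alloy Z: M = 7.30×10⁻³
  alloy P: M = 2.24×10⁻³
Highest index: alloy Z.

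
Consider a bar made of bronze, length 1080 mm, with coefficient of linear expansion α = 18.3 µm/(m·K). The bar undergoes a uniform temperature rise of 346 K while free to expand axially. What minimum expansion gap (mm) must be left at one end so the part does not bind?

6.84 mm

ΔL = α·L₀·ΔT = 18.3×10⁻⁶ × 1080 mm × 346.0 K = 6.84 mm.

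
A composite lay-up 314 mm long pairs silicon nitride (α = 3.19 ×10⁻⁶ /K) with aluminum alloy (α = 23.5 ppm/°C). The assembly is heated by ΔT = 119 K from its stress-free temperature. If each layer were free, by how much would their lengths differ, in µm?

Δα = |3.19 − 23.5|×10⁻⁶/K = 20.3×10⁻⁶/K.
ΔL_mismatch = Δα·L·ΔT = 20.3×10⁻⁶ × 314.0 mm × 119.0 K = 759 µm.

759 µm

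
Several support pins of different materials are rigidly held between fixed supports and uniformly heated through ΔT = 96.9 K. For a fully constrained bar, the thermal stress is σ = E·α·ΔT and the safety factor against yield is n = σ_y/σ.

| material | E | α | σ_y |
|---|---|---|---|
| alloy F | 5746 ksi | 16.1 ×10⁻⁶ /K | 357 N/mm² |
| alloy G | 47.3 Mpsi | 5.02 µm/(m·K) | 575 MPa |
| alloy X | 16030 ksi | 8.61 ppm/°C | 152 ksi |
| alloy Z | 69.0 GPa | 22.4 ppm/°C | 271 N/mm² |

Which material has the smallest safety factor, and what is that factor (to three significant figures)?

alloy Z, n = 1.81

Per material, after unit conversion:
  alloy F: E = 39.62, α = 16.1, σ_y = 357.0 → σ = 61.8 MPa, n = 5.78
  alloy G: E = 326.1, α = 5.02, σ_y = 575.0 → σ = 159 MPa, n = 3.62
  alloy X: E = 110.5, α = 8.61, σ_y = 1048 → σ = 92.2 MPa, n = 11.4
  alloy Z: E = 69.00, α = 22.4, σ_y = 271.0 → σ = 150 MPa, n = 1.81
Alloy Z has the lowest safety factor, n = 1.81.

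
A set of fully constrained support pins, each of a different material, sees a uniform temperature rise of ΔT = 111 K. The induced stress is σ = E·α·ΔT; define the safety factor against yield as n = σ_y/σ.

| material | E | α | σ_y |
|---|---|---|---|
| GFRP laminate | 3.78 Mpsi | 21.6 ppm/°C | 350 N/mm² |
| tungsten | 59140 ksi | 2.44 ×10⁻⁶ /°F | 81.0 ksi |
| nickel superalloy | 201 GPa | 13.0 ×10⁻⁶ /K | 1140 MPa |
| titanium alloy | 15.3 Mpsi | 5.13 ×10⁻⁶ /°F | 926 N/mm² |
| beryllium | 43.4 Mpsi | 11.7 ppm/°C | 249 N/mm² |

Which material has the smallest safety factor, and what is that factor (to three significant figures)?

beryllium, n = 0.641

Converting E to GPa, α to ×10⁻⁶/K, σ_y to MPa, then σ and n for each:
  GFRP laminate: E = 26.06, α = 21.6, σ_y = 350.0 → σ = 62.5 MPa, n = 5.60
  tungsten: E = 407.8, α = 4.39, σ_y = 558.5 → σ = 199 MPa, n = 2.81
  nickel superalloy: E = 201.0, α = 13.0, σ_y = 1140 → σ = 290 MPa, n = 3.93
  titanium alloy: E = 105.5, α = 9.23, σ_y = 926.0 → σ = 108 MPa, n = 8.56
  beryllium: E = 299.2, α = 11.7, σ_y = 249.0 → σ = 389 MPa, n = 0.641
Smallest n: beryllium with n = 0.641.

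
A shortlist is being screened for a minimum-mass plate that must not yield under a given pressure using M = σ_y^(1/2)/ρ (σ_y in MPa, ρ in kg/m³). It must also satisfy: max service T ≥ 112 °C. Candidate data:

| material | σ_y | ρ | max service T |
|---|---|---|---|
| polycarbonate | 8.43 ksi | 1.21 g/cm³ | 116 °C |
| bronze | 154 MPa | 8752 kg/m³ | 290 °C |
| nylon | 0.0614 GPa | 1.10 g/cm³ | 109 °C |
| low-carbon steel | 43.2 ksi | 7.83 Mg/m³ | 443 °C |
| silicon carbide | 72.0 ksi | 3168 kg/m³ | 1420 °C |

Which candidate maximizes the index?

silicon carbide

Screen on constraints: max service T ≥ 112 °C. Survivors: polycarbonate, bronze, low-carbon steel, silicon carbide.
Convert each candidate to consistent units, then evaluate M:
  polycarbonate: σ_y = 58.12 MPa, ρ = 1210 kg/m³
  bronze: σ_y = 154.0 MPa, ρ = 8752 kg/m³
  low-carbon steel: σ_y = 297.9 MPa, ρ = 7830 kg/m³
  silicon carbide: σ_y = 496.4 MPa, ρ = 3168 kg/m³
  silicon carbide: M = 7.03×10⁻³
  polycarbonate: M = 6.30×10⁻³
  low-carbon steel: M = 2.20×10⁻³
  bronze: M = 1.42×10⁻³
Silicon carbide has the largest M.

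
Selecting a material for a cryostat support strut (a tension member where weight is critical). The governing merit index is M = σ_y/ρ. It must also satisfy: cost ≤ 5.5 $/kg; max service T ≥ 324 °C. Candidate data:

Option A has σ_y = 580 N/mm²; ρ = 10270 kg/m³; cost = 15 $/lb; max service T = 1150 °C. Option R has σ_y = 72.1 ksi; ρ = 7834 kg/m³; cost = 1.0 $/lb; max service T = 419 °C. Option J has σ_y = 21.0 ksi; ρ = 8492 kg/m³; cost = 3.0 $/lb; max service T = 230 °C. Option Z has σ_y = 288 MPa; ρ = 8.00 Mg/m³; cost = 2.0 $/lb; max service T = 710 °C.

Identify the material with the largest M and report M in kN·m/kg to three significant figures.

Screen on constraints: cost ≤ 5.5 $/kg; max service T ≥ 324 °C. Survivors: option R, option Z.
Convert each candidate to consistent units, then evaluate M:
  option R: σ_y = 497.1 MPa, ρ = 7834 kg/m³
  option Z: σ_y = 288.0 MPa, ρ = 8000 kg/m³
  option R: M = 63.5 kN·m/kg
  option Z: M = 36.0 kN·m/kg
The maximum is for option R.

option R, M = 63.5 kN·m/kg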